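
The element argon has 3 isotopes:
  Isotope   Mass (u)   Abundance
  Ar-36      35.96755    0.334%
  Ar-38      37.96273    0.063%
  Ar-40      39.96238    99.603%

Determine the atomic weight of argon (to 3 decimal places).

39.948 u

Average mass = Σ (abundance × isotope mass) = 0.00334 × 35.96755 + 0.00063 × 37.96273 + 0.99603 × 39.96238
= 0.120132 + 0.023917 + 39.803729 = 39.947778 u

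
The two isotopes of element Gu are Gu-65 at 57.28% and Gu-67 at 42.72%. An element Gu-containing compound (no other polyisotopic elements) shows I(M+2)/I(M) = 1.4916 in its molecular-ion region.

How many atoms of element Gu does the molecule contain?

For n independent Gu atoms, I(M+2)/I(M) = n · (abundance Gu-67) / (abundance Gu-65) = n · 0.4272/0.5728.
n = 1.4916 × 0.5728/0.4272 = 2.00 ≈ 2

2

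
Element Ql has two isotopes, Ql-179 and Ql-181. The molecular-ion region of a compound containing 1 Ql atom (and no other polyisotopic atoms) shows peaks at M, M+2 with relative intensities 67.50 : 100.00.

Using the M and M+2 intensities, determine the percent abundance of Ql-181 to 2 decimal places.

59.70%

If p is the fraction of Ql that is Ql-179, then I(M+2)/I(M) = [C(1,1)·p^0·(1−p)] / p^1 = 1·(1−p)/p = 100.00/67.50 = 1.4815
(1−p)/p = 1.4815/1 = 1.4815  ⇒  p = 1/(1 + 1.4815) = 0.4030
Ql-179: 40.30%, Ql-181: 59.70%.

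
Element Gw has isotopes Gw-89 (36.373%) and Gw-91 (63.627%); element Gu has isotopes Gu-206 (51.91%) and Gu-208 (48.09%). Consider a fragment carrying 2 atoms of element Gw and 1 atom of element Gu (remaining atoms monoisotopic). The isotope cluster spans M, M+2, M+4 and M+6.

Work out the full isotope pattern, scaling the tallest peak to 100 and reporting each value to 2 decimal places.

15.87 : 70.23 : 100.00 : 44.99

Element Gw pattern (n=2): 0.13229951 : 0.46286097 : 0.40483951
Element Gu pattern (n=1): 0.5191 : 0.4809
Convolve the two distributions (both contribute in 2-u steps):
  M: 0.13229951×0.5191 = 0.068677
  M+2: 0.13229951×0.4809 + 0.46286097×0.5191 = 0.303894
  M+4: 0.46286097×0.4809 + 0.40483951×0.5191 = 0.432742
  M+6: 0.40483951×0.4809 = 0.194687
Scale to base peak (0.432742) = 100: 15.87 : 70.23 : 100.00 : 44.99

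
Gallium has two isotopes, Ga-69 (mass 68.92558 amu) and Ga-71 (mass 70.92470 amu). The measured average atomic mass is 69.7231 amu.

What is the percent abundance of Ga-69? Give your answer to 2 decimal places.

Let x be the fractional abundance of Ga-69; then Ga-71 has abundance 1 − x.
68.92558·x + 70.92470·(1 − x) = 69.7231
(68.92558 − 70.92470)·x = 69.7231 − 70.92470
x = -1.20160 / -1.99912 = 0.60106 → 60.11% Ga-69, 39.89% Ga-71.

60.11%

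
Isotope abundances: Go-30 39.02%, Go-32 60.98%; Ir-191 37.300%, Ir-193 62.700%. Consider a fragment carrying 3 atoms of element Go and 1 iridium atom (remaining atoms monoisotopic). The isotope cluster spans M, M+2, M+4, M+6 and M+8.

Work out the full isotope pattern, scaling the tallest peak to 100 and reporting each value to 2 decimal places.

6.20 : 39.48 : 94.27 : 100.00 : 39.77

Element Go pattern (n=3): 0.05941031 : 0.2785372 : 0.43529468 : 0.22675781
Iridium pattern (n=1): 0.3730 : 0.6270
Convolve the two distributions (both contribute in 2-u steps):
  M: 0.05941031×0.3730 = 0.022160
  M+2: 0.05941031×0.6270 + 0.2785372×0.3730 = 0.141145
  M+4: 0.2785372×0.6270 + 0.43529468×0.3730 = 0.337008
  M+6: 0.43529468×0.6270 + 0.22675781×0.3730 = 0.357510
  M+8: 0.22675781×0.6270 = 0.142177
Scale to base peak (0.357510) = 100: 6.20 : 39.48 : 94.27 : 100.00 : 39.77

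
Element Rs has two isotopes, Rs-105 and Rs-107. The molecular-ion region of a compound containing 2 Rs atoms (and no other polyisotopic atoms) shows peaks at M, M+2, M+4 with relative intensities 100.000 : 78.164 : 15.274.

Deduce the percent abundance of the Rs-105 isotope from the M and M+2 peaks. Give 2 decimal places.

Write p for the Rs-105 fraction. I(M+2)/I(M) = [C(2,1)·p^1·(1−p)] / p^2 = 2·(1−p)/p = 78.164/100.000 = 0.7816
(1−p)/p = 0.7816/2 = 0.3908  ⇒  p = 1/(1 + 0.3908) = 0.7190
Rs-105: 71.90%, Rs-107: 28.10%.

71.90%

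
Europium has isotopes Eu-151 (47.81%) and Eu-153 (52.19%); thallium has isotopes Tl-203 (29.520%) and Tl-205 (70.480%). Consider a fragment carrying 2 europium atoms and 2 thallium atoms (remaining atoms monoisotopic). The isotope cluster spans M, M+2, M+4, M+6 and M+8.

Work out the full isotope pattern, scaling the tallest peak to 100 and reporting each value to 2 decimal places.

Europium pattern (n=2): 0.22857961 : 0.49904078 : 0.27237961
Thallium pattern (n=2): 0.08714304 : 0.41611392 : 0.49674304
Convolve the two distributions (both contribute in 2-u steps):
  M: 0.22857961×0.08714304 = 0.019919
  M+2: 0.22857961×0.41611392 + 0.49904078×0.08714304 = 0.138603
  M+4: 0.22857961×0.49674304 + 0.49904078×0.41611392 + 0.27237961×0.08714304 = 0.344939
  M+6: 0.49904078×0.49674304 + 0.27237961×0.41611392 = 0.361236
  M+8: 0.27237961×0.49674304 = 0.135303
Scale to base peak (0.361236) = 100: 5.51 : 38.37 : 95.49 : 100.00 : 37.46

5.51 : 38.37 : 95.49 : 100.00 : 37.46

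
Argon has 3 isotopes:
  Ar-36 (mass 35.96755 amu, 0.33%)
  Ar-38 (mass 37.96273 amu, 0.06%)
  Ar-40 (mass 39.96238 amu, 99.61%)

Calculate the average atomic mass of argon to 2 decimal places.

Ar = Σ fᵢ·mᵢ = 0.0033 × 35.96755 + 0.0006 × 37.96273 + 0.9961 × 39.96238
= 0.118693 + 0.022778 + 39.806527 = 39.947998 amu

39.95 amu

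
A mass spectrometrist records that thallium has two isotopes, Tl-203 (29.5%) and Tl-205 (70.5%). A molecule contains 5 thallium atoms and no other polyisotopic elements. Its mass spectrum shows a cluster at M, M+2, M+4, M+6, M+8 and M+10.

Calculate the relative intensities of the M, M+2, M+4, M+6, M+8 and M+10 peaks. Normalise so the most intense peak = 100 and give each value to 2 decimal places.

Expanding (0.295 + 0.705)^5:
P(M) = 0.295^5 = 0.002234
P(M+2) = 5 × 0.295^4 × 0.705^1 = 0.026696
P(M+4) = 10 × 0.295^3 × 0.705^2 = 0.127598
P(M+6) = 10 × 0.295^2 × 0.705^3 = 0.304938
P(M+8) = 5 × 0.295^1 × 0.705^4 = 0.364375
P(M+10) = 0.705^5 = 0.174159
The M+8 peak is largest (0.364375); scaling to 100 gives 0.61 : 7.33 : 35.02 : 83.69 : 100.00 : 47.80.

0.61 : 7.33 : 35.02 : 83.69 : 100.00 : 47.80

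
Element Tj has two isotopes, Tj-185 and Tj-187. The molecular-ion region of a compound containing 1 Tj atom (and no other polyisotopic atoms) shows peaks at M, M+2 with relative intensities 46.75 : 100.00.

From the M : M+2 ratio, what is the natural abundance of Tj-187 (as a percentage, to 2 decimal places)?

Let p = fractional abundance of Tj-185. I(M+2)/I(M) = [C(1,1)·p^0·(1−p)] / p^1 = 1·(1−p)/p = 100.00/46.75 = 2.1390
(1−p)/p = 2.1390/1 = 2.1390  ⇒  p = 1/(1 + 2.1390) = 0.3186
Tj-185: 31.86%, Tj-187: 68.14%.

68.14%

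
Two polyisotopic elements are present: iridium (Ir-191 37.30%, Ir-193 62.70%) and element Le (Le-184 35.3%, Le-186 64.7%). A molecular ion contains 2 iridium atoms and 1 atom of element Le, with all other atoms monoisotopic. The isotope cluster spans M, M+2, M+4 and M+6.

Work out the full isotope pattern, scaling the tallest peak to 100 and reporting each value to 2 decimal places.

11.13 : 57.80 : 100.00 : 57.62

Iridium pattern (n=2): 0.139129 : 0.467742 : 0.393129
Element Le pattern (n=1): 0.3530 : 0.6470
Convolve the two distributions (both contribute in 2-u steps):
  M: 0.139129×0.3530 = 0.049113
  M+2: 0.139129×0.6470 + 0.467742×0.3530 = 0.255129
  M+4: 0.467742×0.6470 + 0.393129×0.3530 = 0.441404
  M+6: 0.393129×0.6470 = 0.254354
Scale to base peak (0.441404) = 100: 11.13 : 57.80 : 100.00 : 57.62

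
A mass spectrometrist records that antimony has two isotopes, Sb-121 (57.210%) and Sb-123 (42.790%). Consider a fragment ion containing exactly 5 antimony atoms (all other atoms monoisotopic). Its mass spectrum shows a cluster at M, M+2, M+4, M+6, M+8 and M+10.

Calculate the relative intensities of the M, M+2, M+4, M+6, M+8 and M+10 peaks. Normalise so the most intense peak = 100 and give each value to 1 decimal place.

17.9 : 66.8 : 100.0 : 74.8 : 28.0 : 4.2

The 5 Sb atoms are independent, so intensities follow the terms of (0.57210 + 0.42790)^5.
P(M) = 0.57210^5 = 0.061286
P(M+2) = 5 × 0.57210^4 × 0.42790^1 = 0.229192
P(M+4) = 10 × 0.57210^3 × 0.42790^2 = 0.342847
P(M+6) = 10 × 0.57210^2 × 0.42790^3 = 0.256431
P(M+8) = 5 × 0.57210^1 × 0.42790^4 = 0.095898
P(M+10) = 0.42790^5 = 0.014345
The M+4 peak is largest (0.342847); scaling to 100 gives 17.9 : 66.8 : 100.0 : 74.8 : 28.0 : 4.2.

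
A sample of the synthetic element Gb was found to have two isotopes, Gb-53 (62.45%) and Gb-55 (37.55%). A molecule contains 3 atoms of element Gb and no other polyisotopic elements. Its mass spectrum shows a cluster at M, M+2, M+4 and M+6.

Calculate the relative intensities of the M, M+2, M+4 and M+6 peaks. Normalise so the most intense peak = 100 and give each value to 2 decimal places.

Each Gb atom is independently Gb-53 (p = 0.6245) or Gb-55 (q = 0.3755); the cluster is the binomial expansion (p + q)^3.
P(M) = 0.6245^3 = 0.243555
P(M+2) = 3 × 0.6245^2 × 0.3755^1 = 0.439335
P(M+4) = 3 × 0.6245^1 × 0.3755^2 = 0.264164
P(M+6) = 0.3755^3 = 0.052946
The M+2 peak is largest (0.439335); scaling to 100 gives 55.44 : 100.00 : 60.13 : 12.05.

55.44 : 100.00 : 60.13 : 12.05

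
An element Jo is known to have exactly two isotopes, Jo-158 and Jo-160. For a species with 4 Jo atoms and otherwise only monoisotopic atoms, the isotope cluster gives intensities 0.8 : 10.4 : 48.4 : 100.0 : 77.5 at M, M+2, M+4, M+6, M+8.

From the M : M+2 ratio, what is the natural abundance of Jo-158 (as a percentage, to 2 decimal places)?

23.53%

If p is the fraction of Jo that is Jo-158, then I(M+2)/I(M) = [C(4,1)·p^3·(1−p)] / p^4 = 4·(1−p)/p = 10.4/0.8 = 13.0000
(1−p)/p = 13.0000/4 = 3.2500  ⇒  p = 1/(1 + 3.2500) = 0.2353
Jo-158: 23.53%, Jo-160: 76.47%.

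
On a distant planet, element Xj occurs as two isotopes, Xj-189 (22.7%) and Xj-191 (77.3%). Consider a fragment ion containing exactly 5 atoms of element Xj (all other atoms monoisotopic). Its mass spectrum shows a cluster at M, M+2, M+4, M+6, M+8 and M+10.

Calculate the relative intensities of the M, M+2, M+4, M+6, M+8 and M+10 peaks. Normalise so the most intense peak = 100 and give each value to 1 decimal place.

Each Xj atom is independently Xj-189 (p = 0.227) or Xj-191 (q = 0.773); the cluster is the binomial expansion (p + q)^5.
P(M) = 0.227^5 = 0.000603
P(M+2) = 5 × 0.227^4 × 0.773^1 = 0.010262
P(M+4) = 10 × 0.227^3 × 0.773^2 = 0.069893
P(M+6) = 10 × 0.227^2 × 0.773^3 = 0.238007
P(M+8) = 5 × 0.227^1 × 0.773^4 = 0.405241
P(M+10) = 0.773^5 = 0.275993
The M+8 peak is largest (0.405241); scaling to 100 gives 0.1 : 2.5 : 17.2 : 58.7 : 100.0 : 68.1.

0.1 : 2.5 : 17.2 : 58.7 : 100.0 : 68.1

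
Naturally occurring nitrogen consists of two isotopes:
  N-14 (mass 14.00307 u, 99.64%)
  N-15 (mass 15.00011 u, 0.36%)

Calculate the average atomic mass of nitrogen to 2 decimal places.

Weight each isotope mass by its fractional abundance: 0.9964 × 14.00307 + 0.0036 × 15.00011
= 13.952659 + 0.054000 = 14.006659 u

14.01 u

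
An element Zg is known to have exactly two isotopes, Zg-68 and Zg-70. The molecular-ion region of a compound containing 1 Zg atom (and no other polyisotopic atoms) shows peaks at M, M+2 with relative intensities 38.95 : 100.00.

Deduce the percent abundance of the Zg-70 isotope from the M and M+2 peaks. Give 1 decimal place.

72.0%

If p is the fraction of Zg that is Zg-68, then I(M+2)/I(M) = [C(1,1)·p^0·(1−p)] / p^1 = 1·(1−p)/p = 100.00/38.95 = 2.5674
(1−p)/p = 2.5674/1 = 2.5674  ⇒  p = 1/(1 + 2.5674) = 0.2803
Zg-68: 28.0%, Zg-70: 72.0%.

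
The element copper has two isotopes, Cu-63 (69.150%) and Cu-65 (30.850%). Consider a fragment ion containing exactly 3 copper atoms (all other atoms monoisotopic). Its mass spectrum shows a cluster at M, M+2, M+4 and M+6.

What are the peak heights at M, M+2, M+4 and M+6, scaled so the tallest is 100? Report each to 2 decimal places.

74.72 : 100.00 : 44.61 : 6.63

Each Cu atom is independently Cu-63 (p = 0.69150) or Cu-65 (q = 0.30850); the cluster is the binomial expansion (p + q)^3.
P(M) = 0.69150^3 = 0.330656
P(M+2) = 3 × 0.69150^2 × 0.30850^1 = 0.442548
P(M+4) = 3 × 0.69150^1 × 0.30850^2 = 0.197435
P(M+6) = 0.30850^3 = 0.029361
The M+2 peak is largest (0.442548); scaling to 100 gives 74.72 : 100.00 : 44.61 : 6.63.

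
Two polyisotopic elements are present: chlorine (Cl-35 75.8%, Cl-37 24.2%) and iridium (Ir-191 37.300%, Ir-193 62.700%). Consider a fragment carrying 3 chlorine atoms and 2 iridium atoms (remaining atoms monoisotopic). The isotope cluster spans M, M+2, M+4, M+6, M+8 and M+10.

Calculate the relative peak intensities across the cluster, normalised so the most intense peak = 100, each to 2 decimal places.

Chlorine pattern (n=3): 0.43551951 : 0.41713346 : 0.13317454 : 0.01417249
Iridium pattern (n=2): 0.139129 : 0.467742 : 0.393129
Convolve the two distributions (both contribute in 2-u steps):
  M: 0.43551951×0.139129 = 0.060593
  M+2: 0.43551951×0.467742 + 0.41713346×0.139129 = 0.261746
  M+4: 0.43551951×0.393129 + 0.41713346×0.467742 + 0.13317454×0.139129 = 0.384855
  M+6: 0.41713346×0.393129 + 0.13317454×0.467742 + 0.01417249×0.139129 = 0.228250
  M+8: 0.13317454×0.393129 + 0.01417249×0.467742 = 0.058984
  M+10: 0.01417249×0.393129 = 0.005572
Scale to base peak (0.384855) = 100: 15.74 : 68.01 : 100.00 : 59.31 : 15.33 : 1.45

15.74 : 68.01 : 100.00 : 59.31 : 15.33 : 1.45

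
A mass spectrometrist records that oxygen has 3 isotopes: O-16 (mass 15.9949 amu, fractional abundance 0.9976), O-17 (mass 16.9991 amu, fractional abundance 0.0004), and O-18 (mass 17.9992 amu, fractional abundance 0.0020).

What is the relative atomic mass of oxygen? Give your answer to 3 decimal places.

15.999 amu

The abundance-weighted mean is 0.9976 × 15.9949 + 0.0004 × 16.9991 + 0.0020 × 17.9992
= 15.95651 + 0.00680 + 0.03600 = 15.99931 amu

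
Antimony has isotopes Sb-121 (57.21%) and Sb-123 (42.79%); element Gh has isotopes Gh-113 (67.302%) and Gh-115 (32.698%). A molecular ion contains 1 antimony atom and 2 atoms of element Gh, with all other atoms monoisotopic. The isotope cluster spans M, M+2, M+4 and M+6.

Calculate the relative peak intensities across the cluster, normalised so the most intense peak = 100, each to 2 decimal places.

Antimony pattern (n=1): 0.5721 : 0.4279
Element Gh pattern (n=2): 0.45295592 : 0.44012816 : 0.10691592
Convolve the two distributions (both contribute in 2-u steps):
  M: 0.5721×0.45295592 = 0.259136
  M+2: 0.5721×0.44012816 + 0.4279×0.45295592 = 0.445617
  M+4: 0.5721×0.10691592 + 0.4279×0.44012816 = 0.249497
  M+6: 0.4279×0.10691592 = 0.045749
Scale to base peak (0.445617) = 100: 58.15 : 100.00 : 55.99 : 10.27

58.15 : 100.00 : 55.99 : 10.27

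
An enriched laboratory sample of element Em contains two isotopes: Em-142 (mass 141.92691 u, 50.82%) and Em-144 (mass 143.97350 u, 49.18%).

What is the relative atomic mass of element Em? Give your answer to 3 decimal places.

Average mass = Σ (abundance × isotope mass) = 0.5082 × 141.92691 + 0.4918 × 143.97350
= 72.127256 + 70.806167 = 142.933423 u

142.933 u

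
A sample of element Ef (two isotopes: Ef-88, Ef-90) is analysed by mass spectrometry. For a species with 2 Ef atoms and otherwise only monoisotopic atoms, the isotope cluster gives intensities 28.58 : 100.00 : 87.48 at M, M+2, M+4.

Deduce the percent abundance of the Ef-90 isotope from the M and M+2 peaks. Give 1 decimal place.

63.6%

If p is the fraction of Ef that is Ef-88, then I(M+2)/I(M) = [C(2,1)·p^1·(1−p)] / p^2 = 2·(1−p)/p = 100.00/28.58 = 3.4990
(1−p)/p = 3.4990/2 = 1.7495  ⇒  p = 1/(1 + 1.7495) = 0.3637
Ef-88: 36.4%, Ef-90: 63.6%.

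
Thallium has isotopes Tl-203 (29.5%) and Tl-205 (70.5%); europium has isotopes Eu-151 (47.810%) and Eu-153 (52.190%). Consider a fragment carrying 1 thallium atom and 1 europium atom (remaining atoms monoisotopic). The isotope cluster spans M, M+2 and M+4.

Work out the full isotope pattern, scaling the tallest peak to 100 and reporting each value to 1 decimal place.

28.7 : 100.0 : 74.9

Thallium pattern (n=1): 0.2950 : 0.7050
Europium pattern (n=1): 0.4781 : 0.5219
Convolve the two distributions (both contribute in 2-u steps):
  M: 0.2950×0.4781 = 0.141040
  M+2: 0.2950×0.5219 + 0.7050×0.4781 = 0.491021
  M+4: 0.7050×0.5219 = 0.367940
Scale to base peak (0.491021) = 100: 28.7 : 100.0 : 74.9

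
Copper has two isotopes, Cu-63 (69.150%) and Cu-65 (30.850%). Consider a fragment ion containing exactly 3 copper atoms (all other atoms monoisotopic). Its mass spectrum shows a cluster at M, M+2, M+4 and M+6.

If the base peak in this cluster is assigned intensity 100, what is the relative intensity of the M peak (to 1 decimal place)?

(0.69150 + 0.30850)^3 gives M 0.3307, M+2 0.4425, M+4 0.1974, M+6 0.0294; the largest is M+2.
P(M+2) = C(3,1) × 0.69150^2 × 0.30850^1 = 3 × 0.47817225 × 0.3085 = 0.442548 (base)
P(M) = C(3,0) × 0.69150^3 × 0.30850^0 = 1 × 0.33065611 × 1.0000 = 0.330656
Relative intensity = 0.330656 / 0.442548 × 100 = 74.7

74.7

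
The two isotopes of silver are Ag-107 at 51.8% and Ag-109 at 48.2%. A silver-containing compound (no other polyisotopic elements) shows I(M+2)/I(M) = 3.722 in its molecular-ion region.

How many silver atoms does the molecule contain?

For n independent Ag atoms, I(M+2)/I(M) = n · (abundance Ag-109) / (abundance Ag-107) = n · 0.482/0.518.
n = 3.722 × 0.518/0.482 = 4.00 ≈ 4

4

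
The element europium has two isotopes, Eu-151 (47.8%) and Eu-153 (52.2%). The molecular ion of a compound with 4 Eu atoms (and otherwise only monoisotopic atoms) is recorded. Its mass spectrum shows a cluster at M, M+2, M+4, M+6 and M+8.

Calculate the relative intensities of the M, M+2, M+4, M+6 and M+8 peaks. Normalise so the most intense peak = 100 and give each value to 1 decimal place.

The 4 Eu atoms are independent, so intensities follow the terms of (0.478 + 0.522)^4.
P(M) = 0.478^4 = 0.052205
P(M+2) = 4 × 0.478^3 × 0.522^1 = 0.228042
P(M+4) = 6 × 0.478^2 × 0.522^2 = 0.373549
P(M+6) = 4 × 0.478^1 × 0.522^3 = 0.271956
P(M+8) = 0.522^4 = 0.074248
The M+4 peak is largest (0.373549); scaling to 100 gives 14.0 : 61.0 : 100.0 : 72.8 : 19.9.

14.0 : 61.0 : 100.0 : 72.8 : 19.9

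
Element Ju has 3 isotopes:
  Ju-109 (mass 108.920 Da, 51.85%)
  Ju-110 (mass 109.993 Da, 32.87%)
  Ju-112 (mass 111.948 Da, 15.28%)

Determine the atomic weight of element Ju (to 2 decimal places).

109.74 Da

The abundance-weighted mean is 0.5185 × 108.920 + 0.3287 × 109.993 + 0.1528 × 111.948
= 56.4750 + 36.1547 + 17.1057 = 109.7354 Da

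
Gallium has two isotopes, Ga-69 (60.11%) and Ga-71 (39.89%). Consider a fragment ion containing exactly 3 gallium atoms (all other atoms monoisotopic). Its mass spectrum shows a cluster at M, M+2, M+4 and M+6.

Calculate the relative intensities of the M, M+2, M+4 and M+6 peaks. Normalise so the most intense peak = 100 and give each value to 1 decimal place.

The 3 Ga atoms are independent, so intensities follow the terms of (0.6011 + 0.3989)^3.
P(M) = 0.6011^3 = 0.217190
P(M+2) = 3 × 0.6011^2 × 0.3989^1 = 0.432393
P(M+4) = 3 × 0.6011^1 × 0.3989^2 = 0.286943
P(M+6) = 0.3989^3 = 0.063473
The M+2 peak is largest (0.432393); scaling to 100 gives 50.2 : 100.0 : 66.4 : 14.7.

50.2 : 100.0 : 66.4 : 14.7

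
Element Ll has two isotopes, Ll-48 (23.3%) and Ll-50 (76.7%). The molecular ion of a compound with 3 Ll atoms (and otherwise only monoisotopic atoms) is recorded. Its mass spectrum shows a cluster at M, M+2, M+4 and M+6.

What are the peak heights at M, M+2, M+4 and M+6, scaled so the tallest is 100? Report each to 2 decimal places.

2.80 : 27.68 : 91.13 : 100.00

The 3 Ll atoms are independent, so intensities follow the terms of (0.233 + 0.767)^3.
P(M) = 0.233^3 = 0.012649
P(M+2) = 3 × 0.233^2 × 0.767^1 = 0.124919
P(M+4) = 3 × 0.233^1 × 0.767^2 = 0.411214
P(M+6) = 0.767^3 = 0.451218
The M+6 peak is largest (0.451218); scaling to 100 gives 2.80 : 27.68 : 91.13 : 100.00.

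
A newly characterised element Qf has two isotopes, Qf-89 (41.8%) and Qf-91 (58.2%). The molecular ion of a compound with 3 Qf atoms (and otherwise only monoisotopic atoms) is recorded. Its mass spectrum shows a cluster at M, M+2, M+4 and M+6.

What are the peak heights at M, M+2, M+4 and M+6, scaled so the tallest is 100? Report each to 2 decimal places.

17.19 : 71.82 : 100.00 : 46.41

Each Qf atom is independently Qf-89 (p = 0.418) or Qf-91 (q = 0.582); the cluster is the binomial expansion (p + q)^3.
P(M) = 0.418^3 = 0.073035
P(M+2) = 3 × 0.418^2 × 0.582^1 = 0.305068
P(M+4) = 3 × 0.418^1 × 0.582^2 = 0.424760
P(M+6) = 0.582^3 = 0.197137
The M+4 peak is largest (0.424760); scaling to 100 gives 17.19 : 71.82 : 100.00 : 46.41.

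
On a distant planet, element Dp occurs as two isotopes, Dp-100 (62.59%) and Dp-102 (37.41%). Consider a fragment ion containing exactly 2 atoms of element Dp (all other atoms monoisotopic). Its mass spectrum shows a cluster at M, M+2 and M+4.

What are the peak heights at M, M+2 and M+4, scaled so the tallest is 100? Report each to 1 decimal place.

The 2 Dp atoms are independent, so intensities follow the terms of (0.6259 + 0.3741)^2.
P(M) = 0.6259^2 = 0.391751
P(M+2) = 2 × 0.6259^1 × 0.3741^1 = 0.468298
P(M+4) = 0.3741^2 = 0.139951
The M+2 peak is largest (0.468298); scaling to 100 gives 83.7 : 100.0 : 29.9.

83.7 : 100.0 : 29.9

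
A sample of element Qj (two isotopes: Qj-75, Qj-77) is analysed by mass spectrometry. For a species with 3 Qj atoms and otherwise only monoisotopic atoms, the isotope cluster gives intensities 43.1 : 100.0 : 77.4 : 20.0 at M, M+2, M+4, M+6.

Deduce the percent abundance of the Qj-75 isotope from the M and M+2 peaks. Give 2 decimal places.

56.39%

Let p = fractional abundance of Qj-75. I(M+2)/I(M) = [C(3,1)·p^2·(1−p)] / p^3 = 3·(1−p)/p = 100.0/43.1 = 2.3202
(1−p)/p = 2.3202/3 = 0.7734  ⇒  p = 1/(1 + 0.7734) = 0.5639
Qj-75: 56.39%, Qj-77: 43.61%.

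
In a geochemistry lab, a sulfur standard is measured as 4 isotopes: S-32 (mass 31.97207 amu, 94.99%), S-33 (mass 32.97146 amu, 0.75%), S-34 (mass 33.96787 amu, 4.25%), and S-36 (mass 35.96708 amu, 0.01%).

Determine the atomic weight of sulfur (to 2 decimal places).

Weight each isotope mass by its fractional abundance: 0.9499 × 31.97207 + 0.0075 × 32.97146 + 0.0425 × 33.96787 + 0.0001 × 35.96708
= 30.370269 + 0.247286 + 1.443634 + 0.003597 = 32.064786 amu

32.06 amu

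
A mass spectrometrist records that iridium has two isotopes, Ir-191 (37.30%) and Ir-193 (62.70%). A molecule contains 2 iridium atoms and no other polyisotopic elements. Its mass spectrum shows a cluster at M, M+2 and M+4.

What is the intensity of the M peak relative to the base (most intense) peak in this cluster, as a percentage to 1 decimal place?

29.7%

Binomial terms of (0.3730 + 0.6270)^2: M 0.1391, M+2 0.4677, M+4 0.3931 → M+2 is the base peak.
P(M+2) = C(2,1) × 0.3730^1 × 0.6270^1 = 2 × 0.3730 × 0.6270 = 0.467742 (base)
P(M) = C(2,0) × 0.3730^2 × 0.6270^0 = 1 × 0.139129 × 1.0000 = 0.139129
Relative intensity = 0.139129 / 0.467742 × 100 = 29.7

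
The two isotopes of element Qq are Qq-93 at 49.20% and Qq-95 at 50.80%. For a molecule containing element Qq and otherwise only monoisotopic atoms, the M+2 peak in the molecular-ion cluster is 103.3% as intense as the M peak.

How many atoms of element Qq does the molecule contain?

1

For n independent Qq atoms, I(M+2)/I(M) = n · (abundance Qq-95) / (abundance Qq-93) = n · 0.5080/0.4920.
n = 1.033 × 0.4920/0.5080 = 1.00 ≈ 1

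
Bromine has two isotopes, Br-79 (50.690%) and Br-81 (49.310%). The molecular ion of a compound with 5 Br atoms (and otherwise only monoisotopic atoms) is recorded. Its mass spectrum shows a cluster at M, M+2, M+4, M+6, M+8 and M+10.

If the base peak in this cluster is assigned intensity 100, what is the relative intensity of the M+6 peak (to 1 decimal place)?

Term probabilities: M 0.0335, M+2 0.1628, M+4 0.3167, M+6 0.3081, M+8 0.1498, M+10 0.0292. Base peak = M+4.
P(M+4) = C(5,2) × 0.50690^3 × 0.49310^2 = 10 × 0.13024674 × 0.24314761 = 0.316692 (base)
P(M+6) = C(5,3) × 0.50690^2 × 0.49310^3 = 10 × 0.25694761 × 0.11989609 = 0.308070
Relative intensity = 0.308070 / 0.316692 × 100 = 97.3

97.3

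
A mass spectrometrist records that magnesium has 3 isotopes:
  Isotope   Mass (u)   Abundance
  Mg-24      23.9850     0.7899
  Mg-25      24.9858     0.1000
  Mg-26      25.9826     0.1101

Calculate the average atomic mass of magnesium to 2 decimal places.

The abundance-weighted mean is 0.7899 × 23.9850 + 0.1000 × 24.9858 + 0.1101 × 25.9826
= 18.94575 + 2.49858 + 2.86068 = 24.30501 u

24.31 u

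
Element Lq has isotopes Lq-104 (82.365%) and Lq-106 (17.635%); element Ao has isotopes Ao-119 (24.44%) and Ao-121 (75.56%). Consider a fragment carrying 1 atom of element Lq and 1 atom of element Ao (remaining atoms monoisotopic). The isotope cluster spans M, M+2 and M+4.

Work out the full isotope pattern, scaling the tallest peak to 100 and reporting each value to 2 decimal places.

30.25 : 100.00 : 20.02

Element Lq pattern (n=1): 0.82365 : 0.17635
Element Ao pattern (n=1): 0.2444 : 0.7556
Convolve the two distributions (both contribute in 2-u steps):
  M: 0.82365×0.2444 = 0.201300
  M+2: 0.82365×0.7556 + 0.17635×0.2444 = 0.665450
  M+4: 0.17635×0.7556 = 0.133250
Scale to base peak (0.665450) = 100: 30.25 : 100.00 : 20.02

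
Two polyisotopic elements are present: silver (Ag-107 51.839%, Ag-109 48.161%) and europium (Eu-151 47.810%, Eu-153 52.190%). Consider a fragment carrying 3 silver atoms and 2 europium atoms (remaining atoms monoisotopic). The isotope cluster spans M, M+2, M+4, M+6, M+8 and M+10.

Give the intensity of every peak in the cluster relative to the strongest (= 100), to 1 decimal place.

Silver pattern (n=3): 0.13930601 : 0.38826655 : 0.36071887 : 0.11170857
Europium pattern (n=2): 0.22857961 : 0.49904078 : 0.27237961
Convolve the two distributions (both contribute in 2-u steps):
  M: 0.13930601×0.22857961 = 0.031843
  M+2: 0.13930601×0.49904078 + 0.38826655×0.22857961 = 0.158269
  M+4: 0.13930601×0.27237961 + 0.38826655×0.49904078 + 0.36071887×0.22857961 = 0.314158
  M+6: 0.38826655×0.27237961 + 0.36071887×0.49904078 + 0.11170857×0.22857961 = 0.311304
  M+8: 0.36071887×0.27237961 + 0.11170857×0.49904078 = 0.154000
  M+10: 0.11170857×0.27237961 = 0.030427
Scale to base peak (0.314158) = 100: 10.1 : 50.4 : 100.0 : 99.1 : 49.0 : 9.7

10.1 : 50.4 : 100.0 : 99.1 : 49.0 : 9.7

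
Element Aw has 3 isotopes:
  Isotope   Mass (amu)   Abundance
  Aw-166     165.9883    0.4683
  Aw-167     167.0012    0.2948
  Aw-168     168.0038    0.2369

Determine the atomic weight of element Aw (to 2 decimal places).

Ar = Σ fᵢ·mᵢ = 0.4683 × 165.9883 + 0.2948 × 167.0012 + 0.2369 × 168.0038
= 77.73232 + 49.23195 + 39.80010 = 166.76437 amu

166.76 amu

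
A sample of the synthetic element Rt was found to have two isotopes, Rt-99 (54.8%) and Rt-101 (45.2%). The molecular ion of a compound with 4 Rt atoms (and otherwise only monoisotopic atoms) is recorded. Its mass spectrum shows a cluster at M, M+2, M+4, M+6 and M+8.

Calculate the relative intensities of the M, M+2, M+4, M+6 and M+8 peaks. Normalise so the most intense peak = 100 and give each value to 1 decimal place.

Each Rt atom is independently Rt-99 (p = 0.548) or Rt-101 (q = 0.452); the cluster is the binomial expansion (p + q)^4.
P(M) = 0.548^4 = 0.090182
P(M+2) = 4 × 0.548^3 × 0.452^1 = 0.297536
P(M+4) = 6 × 0.548^2 × 0.452^2 = 0.368120
P(M+6) = 4 × 0.548^1 × 0.452^3 = 0.202421
P(M+8) = 0.452^4 = 0.041740
The M+4 peak is largest (0.368120); scaling to 100 gives 24.5 : 80.8 : 100.0 : 55.0 : 11.3.

24.5 : 80.8 : 100.0 : 55.0 : 11.3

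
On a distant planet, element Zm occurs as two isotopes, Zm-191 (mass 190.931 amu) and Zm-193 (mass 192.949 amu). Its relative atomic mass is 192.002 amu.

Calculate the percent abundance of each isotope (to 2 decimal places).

With x = fraction of Zm-191 (so Zm-193 is 1 − x):
190.931·x + 192.949·(1 − x) = 192.002
(190.931 − 192.949)·x = 192.002 − 192.949
x = -0.947 / -2.018 = 0.46928 → 46.93% Zm-191, 53.07% Zm-193.

Zm-191: 46.93%, Zm-193: 53.07%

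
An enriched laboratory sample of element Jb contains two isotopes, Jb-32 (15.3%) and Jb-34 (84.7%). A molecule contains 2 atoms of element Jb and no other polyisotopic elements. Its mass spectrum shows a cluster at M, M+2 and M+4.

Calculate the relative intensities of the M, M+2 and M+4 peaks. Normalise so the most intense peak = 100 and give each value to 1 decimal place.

Each Jb atom is independently Jb-32 (p = 0.153) or Jb-34 (q = 0.847); the cluster is the binomial expansion (p + q)^2.
P(M) = 0.153^2 = 0.023409
P(M+2) = 2 × 0.153^1 × 0.847^1 = 0.259182
P(M+4) = 0.847^2 = 0.717409
The M+4 peak is largest (0.717409); scaling to 100 gives 3.3 : 36.1 : 100.0.

3.3 : 36.1 : 100.0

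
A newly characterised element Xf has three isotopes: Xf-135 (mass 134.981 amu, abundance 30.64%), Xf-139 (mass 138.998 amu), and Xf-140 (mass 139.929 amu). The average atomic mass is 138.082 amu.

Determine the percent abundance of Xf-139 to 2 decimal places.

Let x and y be the fractions of Xf-139 and Xf-140. Then x + y = 1 − 0.3064 = 0.6936 and 138.998x + 139.929y = 138.082 − 0.3064×134.981 = 96.7238216.
Substituting: 138.998x + 139.929(0.6936 − x) = 96.7238216
(138.998 − 139.929)x = -0.3309328  ⇒  x = 0.35546, y = 0.33814
Xf-139: 35.55%, Xf-140: 33.81%.

35.55%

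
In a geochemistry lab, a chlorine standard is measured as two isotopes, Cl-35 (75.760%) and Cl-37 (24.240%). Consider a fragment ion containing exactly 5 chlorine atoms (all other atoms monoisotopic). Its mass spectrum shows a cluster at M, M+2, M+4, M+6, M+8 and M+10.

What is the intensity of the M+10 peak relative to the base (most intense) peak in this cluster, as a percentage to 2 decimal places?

(0.75760 + 0.24240)^5 gives M 0.2496, M+2 0.3993, M+4 0.2555, M+6 0.0817, M+8 0.0131, M+10 0.0008; the largest is M+2.
P(M+2) = C(5,1) × 0.75760^4 × 0.24240^1 = 5 × 0.32942751 × 0.2424 = 0.399266 (base)
P(M+10) = C(5,5) × 0.75760^0 × 0.24240^5 = 1 × 1.0000 × 0.00083688 = 0.000837
Relative intensity = 0.000837 / 0.399266 × 100 = 0.21

0.21%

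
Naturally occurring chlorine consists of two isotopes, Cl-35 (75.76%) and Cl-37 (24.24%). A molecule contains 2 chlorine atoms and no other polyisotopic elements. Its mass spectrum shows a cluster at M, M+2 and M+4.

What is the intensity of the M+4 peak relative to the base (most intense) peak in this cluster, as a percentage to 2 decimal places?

Binomial terms of (0.7576 + 0.2424)^2: M 0.5740, M+2 0.3673, M+4 0.0588 → M is the base peak.
P(M) = C(2,0) × 0.7576^2 × 0.2424^0 = 1 × 0.57395776 × 1.0000 = 0.573958 (base)
P(M+4) = C(2,2) × 0.7576^0 × 0.2424^2 = 1 × 1.0000 × 0.05875776 = 0.058758
Relative intensity = 0.058758 / 0.573958 × 100 = 10.24

10.24%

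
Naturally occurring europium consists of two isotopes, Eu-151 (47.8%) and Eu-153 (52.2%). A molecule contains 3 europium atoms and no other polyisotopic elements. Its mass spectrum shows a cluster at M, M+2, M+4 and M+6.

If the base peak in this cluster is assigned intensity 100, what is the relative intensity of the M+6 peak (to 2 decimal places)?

Term probabilities: M 0.1092, M+2 0.3578, M+4 0.3907, M+6 0.1422. Base peak = M+4.
P(M+4) = C(3,2) × 0.478^1 × 0.522^2 = 3 × 0.4780 × 0.272484 = 0.390742 (base)
P(M+6) = C(3,3) × 0.478^0 × 0.522^3 = 1 × 1.0000 × 0.14223665 = 0.142237
Relative intensity = 0.142237 / 0.390742 × 100 = 36.40

36.40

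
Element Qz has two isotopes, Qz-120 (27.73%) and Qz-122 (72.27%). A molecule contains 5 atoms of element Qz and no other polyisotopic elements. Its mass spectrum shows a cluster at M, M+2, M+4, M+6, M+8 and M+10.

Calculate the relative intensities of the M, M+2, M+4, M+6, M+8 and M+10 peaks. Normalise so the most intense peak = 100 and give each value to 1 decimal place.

The 5 Qz atoms are independent, so intensities follow the terms of (0.2773 + 0.7227)^5.
P(M) = 0.2773^5 = 0.001640
P(M+2) = 5 × 0.2773^4 × 0.7227^1 = 0.021366
P(M+4) = 10 × 0.2773^3 × 0.7227^2 = 0.111369
P(M+6) = 10 × 0.2773^2 × 0.7227^3 = 0.290251
P(M+8) = 5 × 0.2773^1 × 0.7227^4 = 0.378227
P(M+10) = 0.7227^5 = 0.197147
The M+8 peak is largest (0.378227); scaling to 100 gives 0.4 : 5.6 : 29.4 : 76.7 : 100.0 : 52.1.

0.4 : 5.6 : 29.4 : 76.7 : 100.0 : 52.1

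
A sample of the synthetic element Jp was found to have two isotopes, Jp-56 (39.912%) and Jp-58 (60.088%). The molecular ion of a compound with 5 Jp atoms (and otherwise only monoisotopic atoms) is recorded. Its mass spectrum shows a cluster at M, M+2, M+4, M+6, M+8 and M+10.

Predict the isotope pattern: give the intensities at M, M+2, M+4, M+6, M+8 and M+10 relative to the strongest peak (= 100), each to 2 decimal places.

Expanding (0.39912 + 0.60088)^5:
P(M) = 0.39912^5 = 0.010128
P(M+2) = 5 × 0.39912^4 × 0.60088^1 = 0.076238
P(M+4) = 10 × 0.39912^3 × 0.60088^2 = 0.229555
P(M+6) = 10 × 0.39912^2 × 0.60088^3 = 0.345597
P(M+8) = 5 × 0.39912^1 × 0.60088^4 = 0.260150
P(M+10) = 0.60088^5 = 0.078332
The M+6 peak is largest (0.345597); scaling to 100 gives 2.93 : 22.06 : 66.42 : 100.00 : 75.28 : 22.67.

2.93 : 22.06 : 66.42 : 100.00 : 75.28 : 22.67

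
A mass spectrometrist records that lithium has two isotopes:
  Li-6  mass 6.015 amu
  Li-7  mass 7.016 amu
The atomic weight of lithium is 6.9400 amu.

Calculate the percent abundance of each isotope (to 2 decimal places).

Li-6: 7.59%, Li-7: 92.41%

Writing the weighted mean with unknown fraction x of Li-6:
6.015·x + 7.016·(1 − x) = 6.9400
(6.015 − 7.016)·x = 6.9400 − 7.016
x = -0.0760 / -1.001 = 0.07592 → 7.59% Li-6, 92.41% Li-7.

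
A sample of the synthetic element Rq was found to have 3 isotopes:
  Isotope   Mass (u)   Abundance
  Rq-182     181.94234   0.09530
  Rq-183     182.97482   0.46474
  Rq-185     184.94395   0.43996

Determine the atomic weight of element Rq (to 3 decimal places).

183.743 u

Weight each isotope mass by its fractional abundance: 0.09530 × 181.94234 + 0.46474 × 182.97482 + 0.43996 × 184.94395
= 17.339105 + 85.035718 + 81.367940 = 183.742763 u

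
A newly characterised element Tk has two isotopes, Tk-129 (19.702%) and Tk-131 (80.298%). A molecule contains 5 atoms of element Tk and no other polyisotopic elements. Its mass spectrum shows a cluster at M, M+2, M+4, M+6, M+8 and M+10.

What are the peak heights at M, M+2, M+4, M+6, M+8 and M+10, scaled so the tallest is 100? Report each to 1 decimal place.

0.1 : 1.5 : 12.0 : 49.1 : 100.0 : 81.5

Expanding (0.19702 + 0.80298)^5:
P(M) = 0.19702^5 = 0.000297
P(M+2) = 5 × 0.19702^4 × 0.80298^1 = 0.006049
P(M+4) = 10 × 0.19702^3 × 0.80298^2 = 0.049311
P(M+6) = 10 × 0.19702^2 × 0.80298^3 = 0.200972
P(M+8) = 5 × 0.19702^1 × 0.80298^4 = 0.409543
P(M+10) = 0.80298^5 = 0.333829
The M+8 peak is largest (0.409543); scaling to 100 gives 0.1 : 1.5 : 12.0 : 49.1 : 100.0 : 81.5.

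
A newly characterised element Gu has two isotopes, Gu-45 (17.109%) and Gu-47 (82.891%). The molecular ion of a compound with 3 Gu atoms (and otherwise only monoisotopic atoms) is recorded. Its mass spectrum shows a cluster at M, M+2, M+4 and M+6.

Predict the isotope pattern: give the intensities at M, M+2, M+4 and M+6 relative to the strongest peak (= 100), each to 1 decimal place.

0.9 : 12.8 : 61.9 : 100.0

The 3 Gu atoms are independent, so intensities follow the terms of (0.17109 + 0.82891)^3.
P(M) = 0.17109^3 = 0.005008
P(M+2) = 3 × 0.17109^2 × 0.82891^1 = 0.072791
P(M+4) = 3 × 0.17109^1 × 0.82891^2 = 0.352664
P(M+6) = 0.82891^3 = 0.569537
The M+6 peak is largest (0.569537); scaling to 100 gives 0.9 : 12.8 : 61.9 : 100.0.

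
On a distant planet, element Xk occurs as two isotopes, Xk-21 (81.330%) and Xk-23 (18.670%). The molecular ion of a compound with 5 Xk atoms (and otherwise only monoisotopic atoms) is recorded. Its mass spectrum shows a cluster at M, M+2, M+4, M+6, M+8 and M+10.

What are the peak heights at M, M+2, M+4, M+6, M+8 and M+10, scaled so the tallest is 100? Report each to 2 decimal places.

Each Xk atom is independently Xk-21 (p = 0.81330) or Xk-23 (q = 0.18670); the cluster is the binomial expansion (p + q)^5.
P(M) = 0.81330^5 = 0.355839
P(M+2) = 5 × 0.81330^4 × 0.18670^1 = 0.408430
P(M+4) = 10 × 0.81330^3 × 0.18670^2 = 0.187517
P(M+6) = 10 × 0.81330^2 × 0.18670^3 = 0.043046
P(M+8) = 5 × 0.81330^1 × 0.18670^4 = 0.004941
P(M+10) = 0.18670^5 = 0.000227
The M+2 peak is largest (0.408430); scaling to 100 gives 87.12 : 100.00 : 45.91 : 10.54 : 1.21 : 0.06.

87.12 : 100.00 : 45.91 : 10.54 : 1.21 : 0.06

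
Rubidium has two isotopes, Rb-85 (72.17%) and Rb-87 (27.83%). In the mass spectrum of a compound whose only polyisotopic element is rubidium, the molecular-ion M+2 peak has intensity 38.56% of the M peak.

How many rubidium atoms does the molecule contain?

1

For n independent Rb atoms, I(M+2)/I(M) = n · (abundance Rb-87) / (abundance Rb-85) = n · 0.2783/0.7217.
n = 0.3856 × 0.7217/0.2783 = 1.00 ≈ 1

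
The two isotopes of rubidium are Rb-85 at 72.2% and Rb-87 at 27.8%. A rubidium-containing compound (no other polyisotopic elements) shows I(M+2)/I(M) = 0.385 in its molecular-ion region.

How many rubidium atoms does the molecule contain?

1

The M+2/M ratio from n Rb atoms is n · q/p = n · 0.278/0.722.
n = 0.385 × 0.722/0.278 = 1.00 ≈ 1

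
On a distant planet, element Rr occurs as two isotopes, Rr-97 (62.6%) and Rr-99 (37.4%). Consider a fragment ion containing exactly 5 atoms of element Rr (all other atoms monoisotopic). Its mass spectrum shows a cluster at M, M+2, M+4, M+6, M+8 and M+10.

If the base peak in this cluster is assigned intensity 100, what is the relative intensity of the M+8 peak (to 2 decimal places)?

17.85

(0.626 + 0.374)^5 gives M 0.0961, M+2 0.2872, M+4 0.3431, M+6 0.2050, M+8 0.0612, M+10 0.0073; the largest is M+4.
P(M+4) = C(5,2) × 0.626^3 × 0.374^2 = 10 × 0.24531438 × 0.139876 = 0.343136 (base)
P(M+8) = C(5,4) × 0.626^1 × 0.374^4 = 5 × 0.6260 × 0.0195653 = 0.061239
Relative intensity = 0.061239 / 0.343136 × 100 = 17.85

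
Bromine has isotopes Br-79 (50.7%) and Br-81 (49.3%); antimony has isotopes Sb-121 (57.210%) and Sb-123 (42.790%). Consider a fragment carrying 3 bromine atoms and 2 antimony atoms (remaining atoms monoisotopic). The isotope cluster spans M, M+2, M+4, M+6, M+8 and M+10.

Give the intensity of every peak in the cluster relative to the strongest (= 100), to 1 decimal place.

12.9 : 56.9 : 100.0 : 87.6 : 38.2 : 6.6

Bromine pattern (n=3): 0.13032384 : 0.38017547 : 0.36967753 : 0.11982316
Antimony pattern (n=2): 0.32729841 : 0.48960318 : 0.18309841
Convolve the two distributions (both contribute in 2-u steps):
  M: 0.13032384×0.32729841 = 0.042655
  M+2: 0.13032384×0.48960318 + 0.38017547×0.32729841 = 0.188238
  M+4: 0.13032384×0.18309841 + 0.38017547×0.48960318 + 0.36967753×0.32729841 = 0.330992
  M+6: 0.38017547×0.18309841 + 0.36967753×0.48960318 + 0.11982316×0.32729841 = 0.289823
  M+8: 0.36967753×0.18309841 + 0.11982316×0.48960318 = 0.126353
  M+10: 0.11982316×0.18309841 = 0.021939
Scale to base peak (0.330992) = 100: 12.9 : 56.9 : 100.0 : 87.6 : 38.2 : 6.6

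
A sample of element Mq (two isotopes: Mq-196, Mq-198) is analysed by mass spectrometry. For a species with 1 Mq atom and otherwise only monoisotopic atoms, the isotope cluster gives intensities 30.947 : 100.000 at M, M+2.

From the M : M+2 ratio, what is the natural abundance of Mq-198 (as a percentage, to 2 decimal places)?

Let p = fractional abundance of Mq-196. I(M+2)/I(M) = [C(1,1)·p^0·(1−p)] / p^1 = 1·(1−p)/p = 100.000/30.947 = 3.2313
(1−p)/p = 3.2313/1 = 3.2313  ⇒  p = 1/(1 + 3.2313) = 0.2363
Mq-196: 23.63%, Mq-198: 76.37%.

76.37%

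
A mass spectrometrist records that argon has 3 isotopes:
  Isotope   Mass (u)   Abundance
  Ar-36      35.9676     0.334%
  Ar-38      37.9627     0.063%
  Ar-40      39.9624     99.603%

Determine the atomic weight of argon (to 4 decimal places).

39.9478 u

Average mass = Σ (abundance × isotope mass) = 0.00334 × 35.9676 + 0.00063 × 37.9627 + 0.99603 × 39.9624
= 0.12013 + 0.02392 + 39.80375 = 39.94780 u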